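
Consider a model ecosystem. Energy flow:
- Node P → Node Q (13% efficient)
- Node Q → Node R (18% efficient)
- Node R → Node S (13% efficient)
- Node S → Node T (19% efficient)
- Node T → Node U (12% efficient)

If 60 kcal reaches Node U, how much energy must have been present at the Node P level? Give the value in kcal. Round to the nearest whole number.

Cumulative transfer efficiency: 0.13 × 0.18 × 0.13 × 0.19 × 0.12 = 0.0000693576
Node P energy = 60 / 0.0000693576 = 865082 kcal

865082 kcal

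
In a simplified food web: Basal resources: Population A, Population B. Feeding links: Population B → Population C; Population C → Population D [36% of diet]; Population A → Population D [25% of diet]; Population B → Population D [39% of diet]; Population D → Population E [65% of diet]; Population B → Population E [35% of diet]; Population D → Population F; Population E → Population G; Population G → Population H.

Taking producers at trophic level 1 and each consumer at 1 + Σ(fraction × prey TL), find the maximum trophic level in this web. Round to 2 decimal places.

4.88

Population C: 1 + 1 = 2
Population D: 1 + (0.36×2 + 0.25×1 + 0.39×1) = 2.36
Population E: 1 + (0.65×2.36 + 0.35×1) = 2.884
Population F: 1 + 2.36 = 3.36
Population G: 1 + 2.884 = 3.884
Population H: 1 + 3.884 = 4.884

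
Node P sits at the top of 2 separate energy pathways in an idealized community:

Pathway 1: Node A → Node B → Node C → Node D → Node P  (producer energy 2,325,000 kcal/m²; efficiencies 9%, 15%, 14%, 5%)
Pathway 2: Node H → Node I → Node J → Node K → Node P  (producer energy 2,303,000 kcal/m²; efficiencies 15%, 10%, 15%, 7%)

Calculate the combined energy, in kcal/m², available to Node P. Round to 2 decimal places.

Pathway 1: 2325000 × 0.09 × 0.15 × 0.14 × 0.05 = 219.7125 kcal/m²
Pathway 2: 2303000 × 0.15 × 0.1 × 0.15 × 0.07 = 362.7225 kcal/m²
Total at Node P: 219.7125 + 362.7225 = 582.435 kcal/m²

582.44 kcal/m²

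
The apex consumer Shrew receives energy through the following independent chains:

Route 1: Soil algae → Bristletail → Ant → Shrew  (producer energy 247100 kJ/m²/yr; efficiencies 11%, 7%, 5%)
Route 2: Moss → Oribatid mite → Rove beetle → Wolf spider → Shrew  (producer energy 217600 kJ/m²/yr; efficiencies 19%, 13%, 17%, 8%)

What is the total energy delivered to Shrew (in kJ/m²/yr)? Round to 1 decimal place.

Route 1: 247100 × 0.11 × 0.07 × 0.05 = 95.1335 kJ/m²/yr
Route 2: 217600 × 0.19 × 0.13 × 0.17 × 0.08 = 73.096192 kJ/m²/yr
Total at Shrew: 95.1335 + 73.096192 = 168.229692 kJ/m²/yr

168.2 kJ/m²/yr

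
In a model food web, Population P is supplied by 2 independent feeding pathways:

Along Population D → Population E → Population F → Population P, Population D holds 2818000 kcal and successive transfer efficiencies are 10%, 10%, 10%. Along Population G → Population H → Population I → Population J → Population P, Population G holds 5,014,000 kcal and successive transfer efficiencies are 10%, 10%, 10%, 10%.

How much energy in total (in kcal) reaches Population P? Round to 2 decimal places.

3319.40 kcal

Via Population D: 2818000 × 0.1 × 0.1 × 0.1 = 2818 kcal
Via Population G: 5014000 × 0.1 × 0.1 × 0.1 × 0.1 = 501.4 kcal
Total at Population P: 2818 + 501.4 = 3319.4 kcal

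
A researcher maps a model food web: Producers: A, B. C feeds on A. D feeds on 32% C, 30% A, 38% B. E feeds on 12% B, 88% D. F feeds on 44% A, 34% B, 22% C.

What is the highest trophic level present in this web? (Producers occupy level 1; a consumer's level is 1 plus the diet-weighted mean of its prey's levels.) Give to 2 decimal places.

3.16

C: 1 + 1 = 2
D: 1 + (0.32×2 + 0.3×1 + 0.38×1) = 2.32
E: 1 + (0.12×1 + 0.88×2.32) = 3.1616
F: 1 + (0.44×1 + 0.34×1 + 0.22×2) = 2.22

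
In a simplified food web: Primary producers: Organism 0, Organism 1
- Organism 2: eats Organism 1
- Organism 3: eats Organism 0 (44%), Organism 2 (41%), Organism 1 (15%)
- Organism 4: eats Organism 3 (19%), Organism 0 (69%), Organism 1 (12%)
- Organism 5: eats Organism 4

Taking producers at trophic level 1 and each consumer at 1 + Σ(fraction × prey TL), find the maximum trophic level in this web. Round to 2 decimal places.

3.27

Organism 2: 1 + 1 = 2
Organism 3: 1 + (0.44×1 + 0.41×2 + 0.15×1) = 2.41
Organism 4: 1 + (0.19×2.41 + 0.69×1 + 0.12×1) = 2.2679
Organism 5: 1 + 2.2679 = 3.2679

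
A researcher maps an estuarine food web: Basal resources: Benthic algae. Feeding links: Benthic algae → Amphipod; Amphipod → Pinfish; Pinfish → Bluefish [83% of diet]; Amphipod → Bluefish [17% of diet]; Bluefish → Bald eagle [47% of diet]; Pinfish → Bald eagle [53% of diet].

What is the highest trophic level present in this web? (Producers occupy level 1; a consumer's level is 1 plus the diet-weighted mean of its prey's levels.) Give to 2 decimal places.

Amphipod: 1 + 1 = 2
Pinfish: 1 + 2 = 3
Bluefish: 1 + (0.83×3 + 0.17×2) = 3.83
Bald eagle: 1 + (0.47×3.83 + 0.53×3) = 4.3901

4.39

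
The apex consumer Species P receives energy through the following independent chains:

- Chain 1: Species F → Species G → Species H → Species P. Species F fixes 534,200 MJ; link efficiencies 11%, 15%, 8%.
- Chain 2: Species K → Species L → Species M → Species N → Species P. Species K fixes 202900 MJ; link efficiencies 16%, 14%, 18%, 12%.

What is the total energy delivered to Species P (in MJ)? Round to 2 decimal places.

803.32 MJ

Chain 1: 534200 × 0.11 × 0.15 × 0.08 = 705.144 MJ
Chain 2: 202900 × 0.16 × 0.14 × 0.18 × 0.12 = 98.171136 MJ
Total at Species P: 705.144 + 98.171136 = 803.315136 MJ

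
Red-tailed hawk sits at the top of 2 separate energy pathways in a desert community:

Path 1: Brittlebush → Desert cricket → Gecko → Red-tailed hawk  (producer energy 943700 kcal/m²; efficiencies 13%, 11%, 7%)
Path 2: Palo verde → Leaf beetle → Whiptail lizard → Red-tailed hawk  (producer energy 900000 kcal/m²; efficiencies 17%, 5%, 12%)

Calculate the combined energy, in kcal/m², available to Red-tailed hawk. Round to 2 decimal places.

1862.64 kcal/m²

Path 1: 943700 × 0.13 × 0.11 × 0.07 = 944.6437 kcal/m²
Path 2: 900000 × 0.17 × 0.05 × 0.12 = 918 kcal/m²
Total at Red-tailed hawk: 944.6437 + 918 = 1862.6437 kcal/m²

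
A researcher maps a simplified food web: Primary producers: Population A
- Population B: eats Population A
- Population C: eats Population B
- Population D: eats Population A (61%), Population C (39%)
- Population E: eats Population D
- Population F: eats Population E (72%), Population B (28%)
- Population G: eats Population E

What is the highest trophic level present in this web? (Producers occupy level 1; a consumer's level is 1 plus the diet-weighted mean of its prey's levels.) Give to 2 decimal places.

4.78

Population B: 1 + 1 = 2
Population C: 1 + 2 = 3
Population D: 1 + (0.61×1 + 0.39×3) = 2.78
Population E: 1 + 2.78 = 3.78
Population F: 1 + (0.72×3.78 + 0.28×2) = 4.2816
Population G: 1 + 3.78 = 4.78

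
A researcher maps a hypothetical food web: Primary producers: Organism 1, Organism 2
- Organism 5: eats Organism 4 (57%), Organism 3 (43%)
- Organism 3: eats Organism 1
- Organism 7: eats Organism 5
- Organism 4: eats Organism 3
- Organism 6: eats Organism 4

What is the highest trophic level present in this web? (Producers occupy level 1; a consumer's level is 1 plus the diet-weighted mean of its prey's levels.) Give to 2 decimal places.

4.57

Organism 3: 1 + 1 = 2
Organism 4: 1 + 2 = 3
Organism 5: 1 + (0.57×3 + 0.43×2) = 3.57
Organism 6: 1 + 3 = 4
Organism 7: 1 + 3.57 = 4.57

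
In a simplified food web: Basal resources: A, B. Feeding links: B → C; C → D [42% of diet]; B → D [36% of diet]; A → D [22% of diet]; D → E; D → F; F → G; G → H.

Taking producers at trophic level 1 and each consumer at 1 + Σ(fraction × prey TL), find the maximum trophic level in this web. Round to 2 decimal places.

C: 1 + 1 = 2
D: 1 + (0.42×2 + 0.36×1 + 0.22×1) = 2.42
E: 1 + 2.42 = 3.42
F: 1 + 2.42 = 3.42
G: 1 + 3.42 = 4.42
H: 1 + 4.42 = 5.42

5.42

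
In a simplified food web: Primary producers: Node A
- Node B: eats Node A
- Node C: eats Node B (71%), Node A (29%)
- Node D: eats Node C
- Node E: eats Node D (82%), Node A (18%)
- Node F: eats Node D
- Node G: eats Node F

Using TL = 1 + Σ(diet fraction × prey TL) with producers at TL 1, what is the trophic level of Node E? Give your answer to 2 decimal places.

4.22

Node B: 1 + 1 = 2
Node C: 1 + (0.71×2 + 0.29×1) = 2.71
Node D: 1 + 2.71 = 3.71
Node E: 1 + (0.82×3.71 + 0.18×1) = 4.2222
Node F: 1 + 3.71 = 4.71
Node G: 1 + 4.71 = 5.71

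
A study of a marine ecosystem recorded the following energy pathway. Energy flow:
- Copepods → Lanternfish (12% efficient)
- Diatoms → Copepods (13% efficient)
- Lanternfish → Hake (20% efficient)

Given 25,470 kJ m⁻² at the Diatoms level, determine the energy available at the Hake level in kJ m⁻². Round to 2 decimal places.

Copepods: 25470 × 0.13 = 3311.1 kJ m⁻²
Lanternfish: 3311.1 × 0.12 = 397.332 kJ m⁻²
Hake: 397.332 × 0.2 = 79.4664 kJ m⁻²

79.47 kJ m⁻²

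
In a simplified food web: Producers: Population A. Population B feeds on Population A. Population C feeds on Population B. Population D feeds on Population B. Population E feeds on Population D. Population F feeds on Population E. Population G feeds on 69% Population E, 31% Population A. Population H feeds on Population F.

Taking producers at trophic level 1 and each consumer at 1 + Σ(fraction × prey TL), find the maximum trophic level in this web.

Population B: 1 + 1 = 2
Population C: 1 + 2 = 3
Population D: 1 + 2 = 3
Population E: 1 + 3 = 4
Population F: 1 + 4 = 5
Population G: 1 + (0.69×4 + 0.31×1) = 4.07
Population H: 1 + 5 = 6

6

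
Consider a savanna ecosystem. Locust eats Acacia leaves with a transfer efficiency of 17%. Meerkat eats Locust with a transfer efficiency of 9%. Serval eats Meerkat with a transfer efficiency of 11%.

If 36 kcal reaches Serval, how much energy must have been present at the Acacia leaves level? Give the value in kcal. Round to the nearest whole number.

21390 kcal

Cumulative transfer efficiency: 0.17 × 0.09 × 0.11 = 0.001683
Acacia leaves energy = 36 / 0.001683 = 21390 kcal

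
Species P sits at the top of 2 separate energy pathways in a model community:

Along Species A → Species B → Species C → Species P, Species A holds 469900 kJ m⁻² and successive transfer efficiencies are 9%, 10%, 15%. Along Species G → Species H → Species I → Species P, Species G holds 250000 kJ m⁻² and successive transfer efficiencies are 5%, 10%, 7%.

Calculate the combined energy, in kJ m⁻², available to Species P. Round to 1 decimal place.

Via Species A: 469900 × 0.09 × 0.1 × 0.15 = 634.365 kJ m⁻²
Via Species G: 250000 × 0.05 × 0.1 × 0.07 = 87.5 kJ m⁻²
Total at Species P: 634.365 + 87.5 = 721.865 kJ m⁻²

721.9 kJ m⁻²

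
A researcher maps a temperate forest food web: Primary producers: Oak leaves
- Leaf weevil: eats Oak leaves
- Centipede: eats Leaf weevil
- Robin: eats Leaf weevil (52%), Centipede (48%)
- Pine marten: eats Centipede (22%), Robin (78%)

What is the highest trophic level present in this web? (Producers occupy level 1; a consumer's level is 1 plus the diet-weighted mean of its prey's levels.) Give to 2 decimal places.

Leaf weevil: 1 + 1 = 2
Centipede: 1 + 2 = 3
Robin: 1 + (0.52×2 + 0.48×3) = 3.48
Pine marten: 1 + (0.22×3 + 0.78×3.48) = 4.3744

4.37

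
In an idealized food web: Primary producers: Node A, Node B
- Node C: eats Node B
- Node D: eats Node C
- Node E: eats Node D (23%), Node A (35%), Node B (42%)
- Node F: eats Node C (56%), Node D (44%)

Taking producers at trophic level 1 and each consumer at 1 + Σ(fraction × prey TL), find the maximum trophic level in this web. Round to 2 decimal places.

3.44

Node C: 1 + 1 = 2
Node D: 1 + 2 = 3
Node E: 1 + (0.23×3 + 0.35×1 + 0.42×1) = 2.46
Node F: 1 + (0.56×2 + 0.44×3) = 3.44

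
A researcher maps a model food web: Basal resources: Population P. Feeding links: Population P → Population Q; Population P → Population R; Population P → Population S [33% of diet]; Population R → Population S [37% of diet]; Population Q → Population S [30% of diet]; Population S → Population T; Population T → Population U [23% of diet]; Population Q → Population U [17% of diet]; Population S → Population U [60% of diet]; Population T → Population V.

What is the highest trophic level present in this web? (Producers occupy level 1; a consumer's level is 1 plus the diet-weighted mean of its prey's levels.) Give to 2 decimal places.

4.67

Population Q: 1 + 1 = 2
Population R: 1 + 1 = 2
Population S: 1 + (0.33×1 + 0.37×2 + 0.3×2) = 2.67
Population T: 1 + 2.67 = 3.67
Population U: 1 + (0.23×3.67 + 0.17×2 + 0.6×2.67) = 3.7861
Population V: 1 + 3.67 = 4.67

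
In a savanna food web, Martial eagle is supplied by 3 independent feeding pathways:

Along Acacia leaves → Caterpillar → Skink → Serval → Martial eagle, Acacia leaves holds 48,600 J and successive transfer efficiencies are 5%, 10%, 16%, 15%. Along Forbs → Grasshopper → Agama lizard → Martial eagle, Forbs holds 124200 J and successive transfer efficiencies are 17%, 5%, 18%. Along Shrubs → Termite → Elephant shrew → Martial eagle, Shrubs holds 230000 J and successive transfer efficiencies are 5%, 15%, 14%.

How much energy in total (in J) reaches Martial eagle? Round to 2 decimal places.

437.36 J

Via Acacia leaves: 48600 × 0.05 × 0.1 × 0.16 × 0.15 = 5.832 J
Via Forbs: 124200 × 0.17 × 0.05 × 0.18 = 190.026 J
Via Shrubs: 230000 × 0.05 × 0.15 × 0.14 = 241.5 J
Total at Martial eagle: 5.832 + 190.026 + 241.5 = 437.358 J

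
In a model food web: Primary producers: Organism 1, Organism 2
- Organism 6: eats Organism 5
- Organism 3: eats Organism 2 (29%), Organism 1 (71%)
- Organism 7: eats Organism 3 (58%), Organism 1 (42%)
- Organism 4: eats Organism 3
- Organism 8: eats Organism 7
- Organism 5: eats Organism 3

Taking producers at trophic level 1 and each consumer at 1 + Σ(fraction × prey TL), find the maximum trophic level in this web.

4

Organism 3: 1 + (0.29×1 + 0.71×1) = 2
Organism 4: 1 + 2 = 3
Organism 5: 1 + 2 = 3
Organism 6: 1 + 3 = 4
Organism 7: 1 + (0.58×2 + 0.42×1) = 2.58
Organism 8: 1 + 2.58 = 3.58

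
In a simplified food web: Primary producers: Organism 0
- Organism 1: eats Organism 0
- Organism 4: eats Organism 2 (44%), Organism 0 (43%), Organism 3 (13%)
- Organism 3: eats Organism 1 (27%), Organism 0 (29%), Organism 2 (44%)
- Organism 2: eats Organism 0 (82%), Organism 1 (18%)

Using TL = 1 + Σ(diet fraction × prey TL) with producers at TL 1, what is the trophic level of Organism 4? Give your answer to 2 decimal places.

Organism 1: 1 + 1 = 2
Organism 2: 1 + (0.82×1 + 0.18×2) = 2.18
Organism 3: 1 + (0.27×2 + 0.29×1 + 0.44×2.18) = 2.7892
Organism 4: 1 + (0.44×2.18 + 0.43×1 + 0.13×2.7892) = 2.751796

2.75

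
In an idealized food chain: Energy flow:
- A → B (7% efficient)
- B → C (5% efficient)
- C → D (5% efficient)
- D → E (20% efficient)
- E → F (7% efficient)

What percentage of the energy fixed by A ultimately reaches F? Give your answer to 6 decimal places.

Product of link efficiencies: 0.07 × 0.05 × 0.05 × 0.2 × 0.07 = 0.00000245
As a percentage: 0.00000245 × 100 = 0.000245%

0.000245%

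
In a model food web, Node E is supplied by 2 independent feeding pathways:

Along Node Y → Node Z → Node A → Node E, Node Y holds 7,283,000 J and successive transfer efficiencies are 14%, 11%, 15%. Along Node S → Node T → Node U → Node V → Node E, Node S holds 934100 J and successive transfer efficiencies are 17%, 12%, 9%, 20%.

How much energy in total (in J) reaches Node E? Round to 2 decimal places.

Via Node Y: 7283000 × 0.14 × 0.11 × 0.15 = 16823.73 J
Via Node S: 934100 × 0.17 × 0.12 × 0.09 × 0.2 = 343.00152 J
Total at Node E: 16823.73 + 343.00152 = 17166.73152 J

17166.73 J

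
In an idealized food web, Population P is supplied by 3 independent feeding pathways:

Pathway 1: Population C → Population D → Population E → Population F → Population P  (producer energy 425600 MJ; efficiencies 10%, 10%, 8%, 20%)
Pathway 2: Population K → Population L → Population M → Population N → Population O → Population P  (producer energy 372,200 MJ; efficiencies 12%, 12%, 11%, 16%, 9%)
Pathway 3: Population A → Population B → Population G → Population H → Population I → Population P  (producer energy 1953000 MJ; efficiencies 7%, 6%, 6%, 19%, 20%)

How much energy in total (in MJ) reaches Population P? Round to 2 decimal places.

Pathway 1: 425600 × 0.1 × 0.1 × 0.08 × 0.2 = 68.096 MJ
Pathway 2: 372200 × 0.12 × 0.12 × 0.11 × 0.16 × 0.09 = 8.48973312 MJ
Pathway 3: 1953000 × 0.07 × 0.06 × 0.06 × 0.19 × 0.2 = 18.701928 MJ
Total at Population P: 68.096 + 8.48973312 + 18.701928 = 95.28766112 MJ

95.29 MJ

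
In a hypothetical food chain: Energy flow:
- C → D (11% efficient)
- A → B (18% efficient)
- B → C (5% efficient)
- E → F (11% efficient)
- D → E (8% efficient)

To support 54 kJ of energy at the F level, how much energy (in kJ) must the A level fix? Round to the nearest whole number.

6198347 kJ

Cumulative transfer efficiency: 0.18 × 0.05 × 0.11 × 0.08 × 0.11 = 0.000008712
A energy = 54 / 0.000008712 = 6198347 kJ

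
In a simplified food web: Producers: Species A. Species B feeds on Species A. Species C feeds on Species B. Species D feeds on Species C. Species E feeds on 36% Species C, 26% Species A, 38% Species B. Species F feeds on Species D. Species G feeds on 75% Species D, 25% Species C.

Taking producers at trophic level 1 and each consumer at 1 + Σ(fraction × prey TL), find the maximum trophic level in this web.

5

Species B: 1 + 1 = 2
Species C: 1 + 2 = 3
Species D: 1 + 3 = 4
Species E: 1 + (0.36×3 + 0.26×1 + 0.38×2) = 3.1
Species F: 1 + 4 = 5
Species G: 1 + (0.75×4 + 0.25×3) = 4.75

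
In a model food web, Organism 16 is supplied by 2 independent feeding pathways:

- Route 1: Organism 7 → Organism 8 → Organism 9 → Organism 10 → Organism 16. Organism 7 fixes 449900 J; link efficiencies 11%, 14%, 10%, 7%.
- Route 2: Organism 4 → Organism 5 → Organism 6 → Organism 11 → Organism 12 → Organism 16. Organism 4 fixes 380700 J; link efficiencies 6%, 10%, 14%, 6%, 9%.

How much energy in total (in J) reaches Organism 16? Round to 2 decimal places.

Route 1: 449900 × 0.11 × 0.14 × 0.1 × 0.07 = 48.49922 J
Route 2: 380700 × 0.06 × 0.1 × 0.14 × 0.06 × 0.09 = 1.7268552 J
Total at Organism 16: 48.49922 + 1.7268552 = 50.2260752 J

50.23 J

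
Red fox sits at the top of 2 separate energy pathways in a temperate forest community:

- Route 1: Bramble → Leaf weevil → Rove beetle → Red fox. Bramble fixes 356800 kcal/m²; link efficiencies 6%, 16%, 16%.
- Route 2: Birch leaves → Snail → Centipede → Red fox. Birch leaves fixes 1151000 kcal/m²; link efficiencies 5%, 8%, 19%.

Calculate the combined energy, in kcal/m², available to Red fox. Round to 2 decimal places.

1422.80 kcal/m²

Route 1: 356800 × 0.06 × 0.16 × 0.16 = 548.0448 kcal/m²
Route 2: 1151000 × 0.05 × 0.08 × 0.19 = 874.76 kcal/m²
Total at Red fox: 548.0448 + 874.76 = 1422.8048 kcal/m²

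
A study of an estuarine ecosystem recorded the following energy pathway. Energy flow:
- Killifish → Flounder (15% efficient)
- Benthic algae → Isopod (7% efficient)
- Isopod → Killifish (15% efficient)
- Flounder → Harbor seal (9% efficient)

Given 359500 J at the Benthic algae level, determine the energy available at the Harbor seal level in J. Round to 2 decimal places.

50.96 J

Isopod: 359500 × 0.07 = 25165 J
Killifish: 25165 × 0.15 = 3774.75 J
Flounder: 3774.75 × 0.15 = 566.2125 J
Harbor seal: 566.2125 × 0.09 = 50.959125 J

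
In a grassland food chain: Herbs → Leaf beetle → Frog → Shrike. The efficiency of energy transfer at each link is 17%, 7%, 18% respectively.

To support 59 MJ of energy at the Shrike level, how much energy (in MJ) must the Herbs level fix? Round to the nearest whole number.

Cumulative transfer efficiency: 0.17 × 0.07 × 0.18 = 0.002142
Herbs energy = 59 / 0.002142 = 27544 MJ

27544 MJ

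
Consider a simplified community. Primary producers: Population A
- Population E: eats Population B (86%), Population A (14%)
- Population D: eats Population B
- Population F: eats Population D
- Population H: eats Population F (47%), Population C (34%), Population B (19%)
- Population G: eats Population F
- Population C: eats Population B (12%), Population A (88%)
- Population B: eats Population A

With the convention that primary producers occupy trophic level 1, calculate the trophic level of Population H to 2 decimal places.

3.98

Population B: 1 + 1 = 2
Population C: 1 + (0.12×2 + 0.88×1) = 2.12
Population D: 1 + 2 = 3
Population E: 1 + (0.86×2 + 0.14×1) = 2.86
Population F: 1 + 3 = 4
Population G: 1 + 4 = 5
Population H: 1 + (0.47×4 + 0.34×2.12 + 0.19×2) = 3.9808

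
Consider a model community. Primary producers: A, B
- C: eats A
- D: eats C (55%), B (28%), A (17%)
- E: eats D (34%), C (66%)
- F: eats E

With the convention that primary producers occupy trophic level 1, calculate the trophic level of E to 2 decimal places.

3.19

C: 1 + 1 = 2
D: 1 + (0.55×2 + 0.28×1 + 0.17×1) = 2.55
E: 1 + (0.34×2.55 + 0.66×2) = 3.187
F: 1 + 3.187 = 4.187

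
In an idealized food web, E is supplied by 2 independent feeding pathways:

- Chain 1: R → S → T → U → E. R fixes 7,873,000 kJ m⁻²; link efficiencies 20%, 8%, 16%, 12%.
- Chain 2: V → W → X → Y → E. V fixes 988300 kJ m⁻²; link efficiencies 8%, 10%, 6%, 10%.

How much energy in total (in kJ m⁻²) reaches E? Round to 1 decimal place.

2466.0 kJ m⁻²

Chain 1: 7873000 × 0.2 × 0.08 × 0.16 × 0.12 = 2418.5856 kJ m⁻²
Chain 2: 988300 × 0.08 × 0.1 × 0.06 × 0.1 = 47.4384 kJ m⁻²
Total at E: 2418.5856 + 47.4384 = 2466.024 kJ m⁻²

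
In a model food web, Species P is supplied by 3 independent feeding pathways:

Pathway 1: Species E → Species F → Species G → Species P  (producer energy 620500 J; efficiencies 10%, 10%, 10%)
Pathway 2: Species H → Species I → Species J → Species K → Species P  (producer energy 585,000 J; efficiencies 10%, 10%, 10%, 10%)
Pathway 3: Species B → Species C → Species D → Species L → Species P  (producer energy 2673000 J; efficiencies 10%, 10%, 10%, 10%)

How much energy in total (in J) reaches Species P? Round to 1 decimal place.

Pathway 1: 620500 × 0.1 × 0.1 × 0.1 = 620.5 J
Pathway 2: 585000 × 0.1 × 0.1 × 0.1 × 0.1 = 58.5 J
Pathway 3: 2673000 × 0.1 × 0.1 × 0.1 × 0.1 = 267.3 J
Total at Species P: 620.5 + 58.5 + 267.3 = 946.3 J

946.3 J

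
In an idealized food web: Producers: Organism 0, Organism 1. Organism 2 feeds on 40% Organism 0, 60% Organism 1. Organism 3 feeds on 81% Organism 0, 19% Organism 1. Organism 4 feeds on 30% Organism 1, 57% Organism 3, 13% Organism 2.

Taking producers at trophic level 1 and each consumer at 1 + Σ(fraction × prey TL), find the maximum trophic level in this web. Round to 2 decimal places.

Organism 2: 1 + (0.4×1 + 0.6×1) = 2
Organism 3: 1 + (0.81×1 + 0.19×1) = 2
Organism 4: 1 + (0.3×1 + 0.57×2 + 0.13×2) = 2.7

2.70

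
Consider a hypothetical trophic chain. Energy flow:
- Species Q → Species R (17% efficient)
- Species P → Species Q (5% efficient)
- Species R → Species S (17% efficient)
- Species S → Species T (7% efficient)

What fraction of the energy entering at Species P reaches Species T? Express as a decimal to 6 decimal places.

0.000101

Product of link efficiencies: 0.05 × 0.17 × 0.17 × 0.07 = 0.00010115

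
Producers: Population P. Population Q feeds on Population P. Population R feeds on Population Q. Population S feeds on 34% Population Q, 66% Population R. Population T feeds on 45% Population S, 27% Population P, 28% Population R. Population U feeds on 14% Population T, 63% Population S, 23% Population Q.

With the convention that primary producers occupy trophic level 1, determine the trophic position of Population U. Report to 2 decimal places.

Population Q: 1 + 1 = 2
Population R: 1 + 2 = 3
Population S: 1 + (0.34×2 + 0.66×3) = 3.66
Population T: 1 + (0.45×3.66 + 0.27×1 + 0.28×3) = 3.757
Population U: 1 + (0.14×3.757 + 0.63×3.66 + 0.23×2) = 4.29178

4.29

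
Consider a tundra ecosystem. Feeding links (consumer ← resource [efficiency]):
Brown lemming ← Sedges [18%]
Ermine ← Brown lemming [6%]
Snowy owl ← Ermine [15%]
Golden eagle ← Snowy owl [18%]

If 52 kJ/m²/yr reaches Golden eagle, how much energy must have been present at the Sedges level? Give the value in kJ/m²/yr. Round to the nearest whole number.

178326 kJ/m²/yr

Cumulative transfer efficiency: 0.18 × 0.06 × 0.15 × 0.18 = 0.0002916
Sedges energy = 52 / 0.0002916 = 178326 kJ/m²/yr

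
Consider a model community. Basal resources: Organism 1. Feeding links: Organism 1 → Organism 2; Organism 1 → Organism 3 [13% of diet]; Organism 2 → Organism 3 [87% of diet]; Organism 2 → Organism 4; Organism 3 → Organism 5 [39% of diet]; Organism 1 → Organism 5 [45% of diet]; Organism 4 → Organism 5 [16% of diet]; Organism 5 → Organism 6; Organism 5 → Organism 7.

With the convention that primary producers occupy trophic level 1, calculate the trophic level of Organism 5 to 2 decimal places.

Organism 2: 1 + 1 = 2
Organism 3: 1 + (0.13×1 + 0.87×2) = 2.87
Organism 4: 1 + 2 = 3
Organism 5: 1 + (0.39×2.87 + 0.45×1 + 0.16×3) = 3.0493
Organism 6: 1 + 3.0493 = 4.0493
Organism 7: 1 + 3.0493 = 4.0493

3.05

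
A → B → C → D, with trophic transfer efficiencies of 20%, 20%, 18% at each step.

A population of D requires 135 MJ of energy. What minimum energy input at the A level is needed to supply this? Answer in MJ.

Cumulative transfer efficiency: 0.2 × 0.2 × 0.18 = 0.0072
A energy = 135 / 0.0072 = 18750 MJ

18750 MJ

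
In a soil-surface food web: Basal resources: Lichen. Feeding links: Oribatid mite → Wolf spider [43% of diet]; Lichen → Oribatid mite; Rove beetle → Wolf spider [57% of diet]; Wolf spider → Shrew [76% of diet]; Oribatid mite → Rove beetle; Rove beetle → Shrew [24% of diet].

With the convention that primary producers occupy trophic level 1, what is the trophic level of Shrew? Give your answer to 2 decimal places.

Oribatid mite: 1 + 1 = 2
Rove beetle: 1 + 2 = 3
Wolf spider: 1 + (0.43×2 + 0.57×3) = 3.57
Shrew: 1 + (0.24×3 + 0.76×3.57) = 4.4332

4.43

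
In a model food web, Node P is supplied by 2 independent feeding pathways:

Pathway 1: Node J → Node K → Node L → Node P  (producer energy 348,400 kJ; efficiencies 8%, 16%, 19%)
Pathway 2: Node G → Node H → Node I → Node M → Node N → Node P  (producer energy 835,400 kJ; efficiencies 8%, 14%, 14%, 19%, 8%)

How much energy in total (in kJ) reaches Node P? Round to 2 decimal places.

Pathway 1: 348400 × 0.08 × 0.16 × 0.19 = 847.3088 kJ
Pathway 2: 835400 × 0.08 × 0.14 × 0.14 × 0.19 × 0.08 = 19.91058944 kJ
Total at Node P: 847.3088 + 19.91058944 = 867.21938944 kJ

867.22 kJ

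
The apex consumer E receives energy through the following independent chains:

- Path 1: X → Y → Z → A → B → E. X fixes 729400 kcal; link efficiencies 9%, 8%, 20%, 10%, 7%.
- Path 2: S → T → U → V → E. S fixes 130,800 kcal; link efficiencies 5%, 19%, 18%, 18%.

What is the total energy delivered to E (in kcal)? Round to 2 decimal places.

Path 1: 729400 × 0.09 × 0.08 × 0.2 × 0.1 × 0.07 = 7.352352 kcal
Path 2: 130800 × 0.05 × 0.19 × 0.18 × 0.18 = 40.26024 kcal
Total at E: 7.352352 + 40.26024 = 47.612592 kcal

47.61 kcal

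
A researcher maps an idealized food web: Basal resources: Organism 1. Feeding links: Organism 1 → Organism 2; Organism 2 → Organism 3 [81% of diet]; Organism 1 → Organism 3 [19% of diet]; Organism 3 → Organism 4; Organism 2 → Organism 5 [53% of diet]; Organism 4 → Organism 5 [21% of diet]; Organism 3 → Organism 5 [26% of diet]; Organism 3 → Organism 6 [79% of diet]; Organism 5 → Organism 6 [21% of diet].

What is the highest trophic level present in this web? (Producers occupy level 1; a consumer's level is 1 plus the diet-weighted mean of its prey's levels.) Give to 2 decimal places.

3.97

Organism 2: 1 + 1 = 2
Organism 3: 1 + (0.81×2 + 0.19×1) = 2.81
Organism 4: 1 + 2.81 = 3.81
Organism 5: 1 + (0.53×2 + 0.21×3.81 + 0.26×2.81) = 3.5907
Organism 6: 1 + (0.79×2.81 + 0.21×3.5907) = 3.973947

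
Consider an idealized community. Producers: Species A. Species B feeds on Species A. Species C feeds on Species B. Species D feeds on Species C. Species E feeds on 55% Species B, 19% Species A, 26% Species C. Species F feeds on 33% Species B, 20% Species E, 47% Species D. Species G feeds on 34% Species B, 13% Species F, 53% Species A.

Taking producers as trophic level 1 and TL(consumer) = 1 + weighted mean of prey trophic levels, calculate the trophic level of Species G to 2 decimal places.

Species B: 1 + 1 = 2
Species C: 1 + 2 = 3
Species D: 1 + 3 = 4
Species E: 1 + (0.55×2 + 0.19×1 + 0.26×3) = 3.07
Species F: 1 + (0.33×2 + 0.2×3.07 + 0.47×4) = 4.154
Species G: 1 + (0.34×2 + 0.13×4.154 + 0.53×1) = 2.75002

2.75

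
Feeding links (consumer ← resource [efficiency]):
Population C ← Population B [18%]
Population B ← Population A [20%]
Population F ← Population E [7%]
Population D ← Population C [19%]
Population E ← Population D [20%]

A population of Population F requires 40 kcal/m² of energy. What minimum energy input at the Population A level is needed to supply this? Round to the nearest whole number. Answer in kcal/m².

417711 kcal/m²

Cumulative transfer efficiency: 0.2 × 0.18 × 0.19 × 0.2 × 0.07 = 0.00009576
Population A energy = 40 / 0.00009576 = 417711 kcal/m²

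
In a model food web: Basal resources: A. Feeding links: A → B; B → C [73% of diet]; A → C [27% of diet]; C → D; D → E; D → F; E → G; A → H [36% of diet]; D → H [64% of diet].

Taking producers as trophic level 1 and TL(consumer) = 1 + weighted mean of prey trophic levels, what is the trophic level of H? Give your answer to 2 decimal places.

B: 1 + 1 = 2
C: 1 + (0.73×2 + 0.27×1) = 2.73
D: 1 + 2.73 = 3.73
E: 1 + 3.73 = 4.73
F: 1 + 3.73 = 4.73
G: 1 + 4.73 = 5.73
H: 1 + (0.36×1 + 0.64×3.73) = 3.7472

3.75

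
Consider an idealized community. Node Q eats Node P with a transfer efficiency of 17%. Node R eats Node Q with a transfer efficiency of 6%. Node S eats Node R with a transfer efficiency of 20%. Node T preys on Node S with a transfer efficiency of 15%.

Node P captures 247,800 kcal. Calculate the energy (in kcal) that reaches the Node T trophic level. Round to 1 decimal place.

Node Q: 247800 × 0.17 = 42126 kcal
Node R: 42126 × 0.06 = 2527.56 kcal
Node S: 2527.56 × 0.2 = 505.512 kcal
Node T: 505.512 × 0.15 = 75.8268 kcal

75.8 kcal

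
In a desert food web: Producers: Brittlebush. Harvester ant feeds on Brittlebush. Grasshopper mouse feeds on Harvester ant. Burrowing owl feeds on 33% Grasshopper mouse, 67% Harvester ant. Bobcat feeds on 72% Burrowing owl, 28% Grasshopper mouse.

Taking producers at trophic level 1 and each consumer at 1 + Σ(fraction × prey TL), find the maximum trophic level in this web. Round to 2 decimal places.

Harvester ant: 1 + 1 = 2
Grasshopper mouse: 1 + 2 = 3
Burrowing owl: 1 + (0.33×3 + 0.67×2) = 3.33
Bobcat: 1 + (0.72×3.33 + 0.28×3) = 4.2376

4.24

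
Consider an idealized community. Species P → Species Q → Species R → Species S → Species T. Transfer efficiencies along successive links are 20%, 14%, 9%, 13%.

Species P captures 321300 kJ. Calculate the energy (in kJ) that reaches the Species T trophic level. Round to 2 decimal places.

Species Q: 321300 × 0.2 = 64260 kJ
Species R: 64260 × 0.14 = 8996.4 kJ
Species S: 8996.4 × 0.09 = 809.676 kJ
Species T: 809.676 × 0.13 = 105.25788 kJ

105.26 kJ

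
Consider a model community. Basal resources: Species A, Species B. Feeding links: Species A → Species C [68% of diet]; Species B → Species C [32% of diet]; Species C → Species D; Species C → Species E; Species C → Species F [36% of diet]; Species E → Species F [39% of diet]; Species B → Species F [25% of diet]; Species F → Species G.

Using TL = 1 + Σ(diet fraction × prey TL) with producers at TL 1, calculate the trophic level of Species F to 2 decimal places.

Species C: 1 + (0.68×1 + 0.32×1) = 2
Species D: 1 + 2 = 3
Species E: 1 + 2 = 3
Species F: 1 + (0.36×2 + 0.39×3 + 0.25×1) = 3.14
Species G: 1 + 3.14 = 4.14

3.14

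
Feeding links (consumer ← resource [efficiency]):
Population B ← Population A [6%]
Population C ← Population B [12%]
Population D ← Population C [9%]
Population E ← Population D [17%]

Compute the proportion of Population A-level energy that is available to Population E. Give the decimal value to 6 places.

Product of link efficiencies: 0.06 × 0.12 × 0.09 × 0.17 = 0.00011016

0.000110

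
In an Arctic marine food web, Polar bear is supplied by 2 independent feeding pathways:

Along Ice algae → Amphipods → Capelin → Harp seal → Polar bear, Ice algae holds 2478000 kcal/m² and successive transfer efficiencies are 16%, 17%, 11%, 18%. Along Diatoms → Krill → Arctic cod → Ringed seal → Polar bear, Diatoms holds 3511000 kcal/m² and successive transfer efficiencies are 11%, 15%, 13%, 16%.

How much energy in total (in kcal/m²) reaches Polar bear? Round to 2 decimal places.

Via Ice algae: 2478000 × 0.16 × 0.17 × 0.11 × 0.18 = 1334.55168 kcal/m²
Via Diatoms: 3511000 × 0.11 × 0.15 × 0.13 × 0.16 = 1204.9752 kcal/m²
Total at Polar bear: 1334.55168 + 1204.9752 = 2539.52688 kcal/m²

2539.53 kcal/m²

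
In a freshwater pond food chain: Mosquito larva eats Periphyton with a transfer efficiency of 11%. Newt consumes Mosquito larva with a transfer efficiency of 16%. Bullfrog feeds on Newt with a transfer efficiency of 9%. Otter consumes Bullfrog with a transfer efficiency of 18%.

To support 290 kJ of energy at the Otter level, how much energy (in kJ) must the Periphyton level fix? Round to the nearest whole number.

Cumulative transfer efficiency: 0.11 × 0.16 × 0.09 × 0.18 = 0.00028512
Periphyton energy = 290 / 0.00028512 = 1017116 kJ

1017116 kJ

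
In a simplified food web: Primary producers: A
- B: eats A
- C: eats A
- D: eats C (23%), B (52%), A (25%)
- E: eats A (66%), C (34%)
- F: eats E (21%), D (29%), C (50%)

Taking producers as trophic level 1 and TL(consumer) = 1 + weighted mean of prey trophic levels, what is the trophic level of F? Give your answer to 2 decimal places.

3.29

B: 1 + 1 = 2
C: 1 + 1 = 2
D: 1 + (0.23×2 + 0.52×2 + 0.25×1) = 2.75
E: 1 + (0.66×1 + 0.34×2) = 2.34
F: 1 + (0.21×2.34 + 0.29×2.75 + 0.5×2) = 3.2889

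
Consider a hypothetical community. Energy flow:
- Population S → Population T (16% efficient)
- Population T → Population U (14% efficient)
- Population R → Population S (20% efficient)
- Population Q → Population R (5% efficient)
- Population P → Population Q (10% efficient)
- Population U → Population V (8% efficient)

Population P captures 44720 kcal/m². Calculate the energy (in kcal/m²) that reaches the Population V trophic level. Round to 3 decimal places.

0.080 kcal/m²

Population Q: 44720 × 0.1 = 4472 kcal/m²
Population R: 4472 × 0.05 = 223.6 kcal/m²
Population S: 223.6 × 0.2 = 44.72 kcal/m²
Population T: 44.72 × 0.16 = 7.1552 kcal/m²
Population U: 7.1552 × 0.14 = 1.001728 kcal/m²
Population V: 1.001728 × 0.08 = 0.08013824 kcal/m²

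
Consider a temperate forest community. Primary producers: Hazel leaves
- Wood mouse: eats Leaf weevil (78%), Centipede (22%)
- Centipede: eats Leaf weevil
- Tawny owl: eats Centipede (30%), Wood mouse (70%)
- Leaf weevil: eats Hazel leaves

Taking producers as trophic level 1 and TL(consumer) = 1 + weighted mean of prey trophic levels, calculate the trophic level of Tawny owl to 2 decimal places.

Leaf weevil: 1 + 1 = 2
Centipede: 1 + 2 = 3
Wood mouse: 1 + (0.78×2 + 0.22×3) = 3.22
Tawny owl: 1 + (0.3×3 + 0.7×3.22) = 4.154

4.15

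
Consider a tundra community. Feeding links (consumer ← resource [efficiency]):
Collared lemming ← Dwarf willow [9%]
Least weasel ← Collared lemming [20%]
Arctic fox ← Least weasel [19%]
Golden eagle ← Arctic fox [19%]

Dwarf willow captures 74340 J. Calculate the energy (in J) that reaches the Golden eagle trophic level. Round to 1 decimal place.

Collared lemming: 74340 × 0.09 = 6690.6 J
Least weasel: 6690.6 × 0.2 = 1338.12 J
Arctic fox: 1338.12 × 0.19 = 254.2428 J
Golden eagle: 254.2428 × 0.19 = 48.306132 J

48.3 J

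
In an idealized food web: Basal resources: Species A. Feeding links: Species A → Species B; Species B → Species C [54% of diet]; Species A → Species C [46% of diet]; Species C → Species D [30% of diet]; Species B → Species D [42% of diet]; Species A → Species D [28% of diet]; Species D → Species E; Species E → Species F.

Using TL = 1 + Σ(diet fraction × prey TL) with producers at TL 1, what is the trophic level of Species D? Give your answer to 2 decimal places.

2.88

Species B: 1 + 1 = 2
Species C: 1 + (0.54×2 + 0.46×1) = 2.54
Species D: 1 + (0.3×2.54 + 0.42×2 + 0.28×1) = 2.882
Species E: 1 + 2.882 = 3.882
Species F: 1 + 3.882 = 4.882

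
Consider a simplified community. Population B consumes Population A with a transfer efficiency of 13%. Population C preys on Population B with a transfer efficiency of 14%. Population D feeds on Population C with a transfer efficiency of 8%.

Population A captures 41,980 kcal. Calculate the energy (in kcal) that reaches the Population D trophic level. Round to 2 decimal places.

Population B: 41980 × 0.13 = 5457.4 kcal
Population C: 5457.4 × 0.14 = 764.036 kcal
Population D: 764.036 × 0.08 = 61.12288 kcal

61.12 kcal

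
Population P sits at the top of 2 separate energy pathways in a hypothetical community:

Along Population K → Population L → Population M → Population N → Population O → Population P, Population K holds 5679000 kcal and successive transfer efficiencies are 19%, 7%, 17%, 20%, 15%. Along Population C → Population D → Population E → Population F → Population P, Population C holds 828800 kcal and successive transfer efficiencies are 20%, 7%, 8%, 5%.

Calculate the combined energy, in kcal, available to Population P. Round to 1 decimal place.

Via Population K: 5679000 × 0.19 × 0.07 × 0.17 × 0.2 × 0.15 = 385.20657 kcal
Via Population C: 828800 × 0.2 × 0.07 × 0.08 × 0.05 = 46.4128 kcal
Total at Population P: 385.20657 + 46.4128 = 431.61937 kcal

431.6 kcal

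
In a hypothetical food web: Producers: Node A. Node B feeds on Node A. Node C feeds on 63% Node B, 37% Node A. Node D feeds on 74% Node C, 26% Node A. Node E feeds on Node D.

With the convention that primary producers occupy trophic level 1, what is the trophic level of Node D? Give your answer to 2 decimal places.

Node B: 1 + 1 = 2
Node C: 1 + (0.63×2 + 0.37×1) = 2.63
Node D: 1 + (0.74×2.63 + 0.26×1) = 3.2062
Node E: 1 + 3.2062 = 4.2062

3.21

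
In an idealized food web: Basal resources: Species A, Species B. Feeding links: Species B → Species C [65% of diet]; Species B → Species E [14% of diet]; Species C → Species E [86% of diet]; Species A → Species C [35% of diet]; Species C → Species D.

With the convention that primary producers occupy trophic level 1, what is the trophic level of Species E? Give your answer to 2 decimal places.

2.86

Species C: 1 + (0.35×1 + 0.65×1) = 2
Species D: 1 + 2 = 3
Species E: 1 + (0.14×1 + 0.86×2) = 2.86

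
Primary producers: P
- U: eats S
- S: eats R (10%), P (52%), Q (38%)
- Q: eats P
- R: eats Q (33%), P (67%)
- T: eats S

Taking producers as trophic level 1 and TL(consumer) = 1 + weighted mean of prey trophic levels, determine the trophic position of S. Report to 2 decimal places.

2.51

Q: 1 + 1 = 2
R: 1 + (0.33×2 + 0.67×1) = 2.33
S: 1 + (0.1×2.33 + 0.52×1 + 0.38×2) = 2.513
T: 1 + 2.513 = 3.513
U: 1 + 2.513 = 3.513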